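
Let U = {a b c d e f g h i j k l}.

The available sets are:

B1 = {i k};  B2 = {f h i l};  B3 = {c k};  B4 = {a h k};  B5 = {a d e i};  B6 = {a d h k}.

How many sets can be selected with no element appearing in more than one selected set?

2

B2, B3 are pairwise disjoint (B2={f,h,i,l}; B3={c,k}).
Every remaining set overlaps one of these, and no 3 of the listed sets are pairwise disjoint, so 2 is the maximum.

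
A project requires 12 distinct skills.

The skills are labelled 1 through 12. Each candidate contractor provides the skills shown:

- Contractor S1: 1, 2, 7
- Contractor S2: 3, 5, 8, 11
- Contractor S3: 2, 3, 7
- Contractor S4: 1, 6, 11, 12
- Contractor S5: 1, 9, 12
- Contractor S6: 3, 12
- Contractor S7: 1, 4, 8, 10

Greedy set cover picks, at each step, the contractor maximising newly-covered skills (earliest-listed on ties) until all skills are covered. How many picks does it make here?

Greedy: pick S2 (covers 4 new) → pick S1 (covers 3 new) → pick S4 (covers 2 new) → pick S7 (covers 2 new) → pick S5 (covers 1 new). Total picks: 5.

5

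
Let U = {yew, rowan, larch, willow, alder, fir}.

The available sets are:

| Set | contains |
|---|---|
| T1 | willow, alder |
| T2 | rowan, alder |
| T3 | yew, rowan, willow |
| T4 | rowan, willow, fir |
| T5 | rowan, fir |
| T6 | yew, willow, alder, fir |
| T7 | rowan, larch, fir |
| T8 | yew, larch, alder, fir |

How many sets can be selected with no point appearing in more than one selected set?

T1, T7 are pairwise disjoint (T1={willow,alder}; T7={rowan,larch,fir}).
Every remaining set overlaps one of these, and no 3 of the listed sets are pairwise disjoint, so 2 is the maximum.

2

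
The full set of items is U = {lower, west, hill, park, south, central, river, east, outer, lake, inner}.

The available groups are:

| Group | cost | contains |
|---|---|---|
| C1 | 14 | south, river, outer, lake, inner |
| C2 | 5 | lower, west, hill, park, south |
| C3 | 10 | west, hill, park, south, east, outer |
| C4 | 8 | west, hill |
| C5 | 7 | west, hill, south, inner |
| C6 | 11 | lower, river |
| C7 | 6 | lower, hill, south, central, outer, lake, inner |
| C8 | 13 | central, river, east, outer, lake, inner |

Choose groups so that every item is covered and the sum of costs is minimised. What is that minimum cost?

C2, C8 together cover every item (C2 ∪ C8 = {lower, west, hill, park, south, central, river, east, outer, lake, inner}); total cost 5 + 13 = 18.
The greedy pick C7, C2, C8 costs 24; no covering selection beats 18.

18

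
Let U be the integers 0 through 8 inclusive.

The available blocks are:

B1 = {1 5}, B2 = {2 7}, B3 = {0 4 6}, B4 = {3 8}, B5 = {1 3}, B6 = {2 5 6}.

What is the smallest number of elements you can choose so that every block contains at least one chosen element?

4

The 4 elements {0, 2, 3, 5} hit every block.
The blocks B1, B2, B3, B4 are pairwise disjoint, so any hitting set needs a separate element for each — at least 4. Hence 4 is optimal.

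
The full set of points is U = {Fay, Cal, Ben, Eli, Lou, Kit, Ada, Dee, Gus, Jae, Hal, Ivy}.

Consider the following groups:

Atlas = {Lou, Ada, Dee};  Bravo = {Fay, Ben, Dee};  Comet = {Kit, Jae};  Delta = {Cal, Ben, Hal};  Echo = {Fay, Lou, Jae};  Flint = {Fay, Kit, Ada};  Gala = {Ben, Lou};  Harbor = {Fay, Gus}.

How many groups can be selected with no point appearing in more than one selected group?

Atlas, Comet, Delta, Harbor are pairwise disjoint (Atlas={Lou,Ada,Dee}; Comet={Kit,Jae}; Delta={Cal,Ben,Hal}; Harbor={Fay,Gus}).
Every remaining group overlaps one of these, and no 5 of the listed groups are pairwise disjoint, so 4 is the maximum.

4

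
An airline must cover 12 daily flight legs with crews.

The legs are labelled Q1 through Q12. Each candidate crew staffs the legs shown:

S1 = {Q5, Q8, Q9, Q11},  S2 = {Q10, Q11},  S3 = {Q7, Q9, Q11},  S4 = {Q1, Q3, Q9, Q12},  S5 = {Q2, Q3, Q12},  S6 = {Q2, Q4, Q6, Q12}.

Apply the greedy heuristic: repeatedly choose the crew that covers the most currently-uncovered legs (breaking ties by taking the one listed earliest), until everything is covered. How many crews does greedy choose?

Greedy: pick S1 (covers 4 new) → pick S6 (covers 4 new) → pick S4 (covers 2 new) → pick S2 (covers 1 new) → pick S3 (covers 1 new). Total picks: 5.

5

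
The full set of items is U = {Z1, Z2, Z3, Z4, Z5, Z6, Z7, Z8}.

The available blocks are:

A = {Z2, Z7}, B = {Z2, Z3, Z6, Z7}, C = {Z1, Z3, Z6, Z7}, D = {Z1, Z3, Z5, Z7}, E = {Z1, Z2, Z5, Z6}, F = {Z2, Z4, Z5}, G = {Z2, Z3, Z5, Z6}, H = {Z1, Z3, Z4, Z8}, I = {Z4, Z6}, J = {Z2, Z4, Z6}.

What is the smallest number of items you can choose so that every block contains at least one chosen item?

The 3 items {Z2, Z3, Z4} hit every block.
No choice of 2 items meets every block, so 3 is the minimum.

3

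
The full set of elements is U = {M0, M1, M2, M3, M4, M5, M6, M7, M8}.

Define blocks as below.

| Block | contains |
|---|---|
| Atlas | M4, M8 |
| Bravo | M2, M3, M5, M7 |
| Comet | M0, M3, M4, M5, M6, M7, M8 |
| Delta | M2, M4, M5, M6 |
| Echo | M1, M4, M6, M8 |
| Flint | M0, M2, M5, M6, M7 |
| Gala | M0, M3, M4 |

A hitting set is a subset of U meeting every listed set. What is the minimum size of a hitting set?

2

Take H = {M4, M7}. Each listed block contains at least one of these, so H is a hitting set of size 2.
The blocks Bravo, Echo are pairwise disjoint, so any hitting set needs a separate element for each — at least 2. Hence 2 is optimal.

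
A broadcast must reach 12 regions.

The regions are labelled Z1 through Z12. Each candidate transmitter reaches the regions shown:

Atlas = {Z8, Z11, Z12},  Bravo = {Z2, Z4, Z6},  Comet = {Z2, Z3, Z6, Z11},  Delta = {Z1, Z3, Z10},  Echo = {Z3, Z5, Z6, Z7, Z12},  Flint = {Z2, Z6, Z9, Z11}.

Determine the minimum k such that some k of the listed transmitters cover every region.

Take {Atlas, Bravo, Delta, Echo, Flint}. Their union is {Z1, Z2, Z3, Z4, Z5, Z6, Z7, Z8, Z9, Z10, Z11, Z12}, which is all 12 regions.
No 4 of the 6 transmitters cover everything (all 15 combinations miss at least one region), so 5 is optimal.

5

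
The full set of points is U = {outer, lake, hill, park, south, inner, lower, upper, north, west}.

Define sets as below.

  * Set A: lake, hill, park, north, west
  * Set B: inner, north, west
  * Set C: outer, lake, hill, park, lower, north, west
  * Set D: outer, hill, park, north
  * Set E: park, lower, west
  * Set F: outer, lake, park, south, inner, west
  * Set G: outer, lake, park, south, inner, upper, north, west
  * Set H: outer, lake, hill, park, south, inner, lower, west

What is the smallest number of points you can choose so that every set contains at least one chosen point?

2

Take T = {hill, west}. Each listed set contains at least one of these, so T is a hitting set of size 2.
No single point lies in every set, so at least 2 are needed and 2 is optimal.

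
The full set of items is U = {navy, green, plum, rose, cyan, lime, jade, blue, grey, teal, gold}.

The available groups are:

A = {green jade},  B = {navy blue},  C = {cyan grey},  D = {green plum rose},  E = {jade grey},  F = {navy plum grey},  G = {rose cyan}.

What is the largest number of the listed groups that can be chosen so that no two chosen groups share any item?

A, B, G are pairwise disjoint (A={green,jade}; B={navy,blue}; G={rose,cyan}).
Every remaining group overlaps one of these, and no 4 of the listed groups are pairwise disjoint, so 3 is the maximum.

3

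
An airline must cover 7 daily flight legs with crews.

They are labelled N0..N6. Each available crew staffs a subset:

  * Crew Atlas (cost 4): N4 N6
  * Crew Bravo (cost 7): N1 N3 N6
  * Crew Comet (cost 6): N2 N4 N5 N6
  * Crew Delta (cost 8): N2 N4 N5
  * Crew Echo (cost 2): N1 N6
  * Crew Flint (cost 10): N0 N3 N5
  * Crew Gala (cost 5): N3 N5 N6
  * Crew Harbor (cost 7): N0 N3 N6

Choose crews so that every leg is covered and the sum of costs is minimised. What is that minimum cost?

15

Comet, Echo, Harbor together cover every leg (Comet ∪ Echo ∪ Harbor = {N0, N1, N2, N3, N4, N5, N6}); total cost 6 + 2 + 7 = 15.
No covering selection has total cost below 15.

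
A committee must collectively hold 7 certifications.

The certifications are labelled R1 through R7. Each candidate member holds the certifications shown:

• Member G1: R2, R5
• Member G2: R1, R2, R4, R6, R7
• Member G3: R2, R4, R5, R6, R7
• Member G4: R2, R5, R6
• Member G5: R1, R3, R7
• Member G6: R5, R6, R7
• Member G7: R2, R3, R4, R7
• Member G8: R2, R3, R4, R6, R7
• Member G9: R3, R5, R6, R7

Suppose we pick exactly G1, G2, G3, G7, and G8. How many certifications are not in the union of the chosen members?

0

Union of G1, G2, G3, G7, G8 = {R1, R2, R3, R4, R5, R6, R7} — that's every certification, so 0 are uncovered.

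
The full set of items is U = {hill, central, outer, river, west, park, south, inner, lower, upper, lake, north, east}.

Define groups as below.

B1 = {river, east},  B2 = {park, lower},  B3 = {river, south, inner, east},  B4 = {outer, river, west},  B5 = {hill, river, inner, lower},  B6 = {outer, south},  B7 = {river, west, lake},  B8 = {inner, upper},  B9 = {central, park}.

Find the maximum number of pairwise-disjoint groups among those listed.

B1, B6, B8, B9 are pairwise disjoint (B1={river,east}; B6={outer,south}; B8={inner,upper}; B9={central,park}).
Every remaining group overlaps one of these, and no 5 of the listed groups are pairwise disjoint, so 4 is the maximum.

4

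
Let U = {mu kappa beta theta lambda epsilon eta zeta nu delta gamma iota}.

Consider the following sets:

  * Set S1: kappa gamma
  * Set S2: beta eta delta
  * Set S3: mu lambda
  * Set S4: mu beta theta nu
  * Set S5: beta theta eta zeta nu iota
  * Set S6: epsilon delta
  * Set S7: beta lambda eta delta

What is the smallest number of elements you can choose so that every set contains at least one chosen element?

Take H = {kappa, beta, lambda, delta}. Each listed set contains at least one of these, so H is a hitting set of size 4.
The sets S1, S3, S5, S6 are pairwise disjoint, so any hitting set needs a separate element for each — at least 4. Hence 4 is optimal.

4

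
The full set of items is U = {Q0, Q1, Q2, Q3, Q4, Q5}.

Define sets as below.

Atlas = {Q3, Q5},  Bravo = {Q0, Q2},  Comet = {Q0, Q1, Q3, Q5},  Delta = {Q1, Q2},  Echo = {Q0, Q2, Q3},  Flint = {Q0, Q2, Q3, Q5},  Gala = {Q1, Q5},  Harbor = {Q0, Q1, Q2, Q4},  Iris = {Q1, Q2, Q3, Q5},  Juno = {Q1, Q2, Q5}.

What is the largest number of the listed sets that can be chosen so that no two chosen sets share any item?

2

Bravo, Gala are pairwise disjoint (Bravo={Q0,Q2}; Gala={Q1,Q5}).
Every remaining set overlaps one of these, and no 3 of the listed sets are pairwise disjoint, so 2 is the maximum.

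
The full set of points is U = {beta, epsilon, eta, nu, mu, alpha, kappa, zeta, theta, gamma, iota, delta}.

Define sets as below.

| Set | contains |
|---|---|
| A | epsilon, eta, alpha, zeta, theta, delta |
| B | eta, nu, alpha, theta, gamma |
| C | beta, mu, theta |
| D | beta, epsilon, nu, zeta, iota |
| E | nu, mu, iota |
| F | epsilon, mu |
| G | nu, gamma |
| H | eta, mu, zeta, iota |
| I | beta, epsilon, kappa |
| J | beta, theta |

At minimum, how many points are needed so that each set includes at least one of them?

T = {beta, nu, mu, delta} meets every set (each contains at least one member of T), and |T| = 4.
No choice of 3 points meets every set, so 4 is the minimum.

4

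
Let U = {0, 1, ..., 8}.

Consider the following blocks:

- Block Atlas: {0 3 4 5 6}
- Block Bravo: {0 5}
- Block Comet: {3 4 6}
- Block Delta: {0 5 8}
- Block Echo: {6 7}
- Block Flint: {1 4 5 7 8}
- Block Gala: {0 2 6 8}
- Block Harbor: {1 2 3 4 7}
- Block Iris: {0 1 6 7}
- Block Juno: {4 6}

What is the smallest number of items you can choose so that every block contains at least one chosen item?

Take H = {5, 6, 7}. Each listed block contains at least one of these, so H is a hitting set of size 3.
No choice of 2 items meets every block, so 3 is the minimum.

3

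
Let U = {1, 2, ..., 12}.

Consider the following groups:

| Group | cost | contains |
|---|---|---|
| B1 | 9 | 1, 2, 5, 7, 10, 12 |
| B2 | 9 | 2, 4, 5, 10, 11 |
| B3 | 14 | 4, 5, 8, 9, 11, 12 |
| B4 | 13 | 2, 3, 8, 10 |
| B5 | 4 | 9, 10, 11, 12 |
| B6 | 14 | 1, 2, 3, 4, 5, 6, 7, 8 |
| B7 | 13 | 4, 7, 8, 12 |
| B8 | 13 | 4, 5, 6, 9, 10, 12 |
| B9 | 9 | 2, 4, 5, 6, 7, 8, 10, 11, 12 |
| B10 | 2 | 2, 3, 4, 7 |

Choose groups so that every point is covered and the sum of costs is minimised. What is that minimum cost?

18

B5, B6 together cover every point (B5 ∪ B6 = {1, 2, 3, 4, 5, 6, 7, 8, 9, 10, 11, 12}); total cost 4 + 14 = 18.
The greedy pick B10, B5, B9, B1 costs 24; no covering selection beats 18.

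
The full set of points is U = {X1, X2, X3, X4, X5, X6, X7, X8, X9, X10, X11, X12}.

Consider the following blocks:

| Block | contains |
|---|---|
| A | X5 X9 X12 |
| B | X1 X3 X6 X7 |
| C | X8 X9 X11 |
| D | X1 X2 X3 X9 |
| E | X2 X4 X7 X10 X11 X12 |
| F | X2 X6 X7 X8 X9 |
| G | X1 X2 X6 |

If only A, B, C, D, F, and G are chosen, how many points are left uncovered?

2

Union of A, B, C, D, F, G = {X1, X2, X3, X5, X6, X7, X8, X9, X11, X12}.
Not covered: X4, X10 — 2 points.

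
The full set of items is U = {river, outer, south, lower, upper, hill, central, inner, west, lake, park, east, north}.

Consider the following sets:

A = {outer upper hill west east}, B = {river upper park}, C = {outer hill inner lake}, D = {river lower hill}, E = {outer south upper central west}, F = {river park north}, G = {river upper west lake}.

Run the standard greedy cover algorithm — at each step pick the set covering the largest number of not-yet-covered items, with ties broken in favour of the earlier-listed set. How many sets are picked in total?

5

Greedy: pick A (covers 5 new) → pick F (covers 3 new) → pick C (covers 2 new) → pick E (covers 2 new) → pick D (covers 1 new). Total picks: 5.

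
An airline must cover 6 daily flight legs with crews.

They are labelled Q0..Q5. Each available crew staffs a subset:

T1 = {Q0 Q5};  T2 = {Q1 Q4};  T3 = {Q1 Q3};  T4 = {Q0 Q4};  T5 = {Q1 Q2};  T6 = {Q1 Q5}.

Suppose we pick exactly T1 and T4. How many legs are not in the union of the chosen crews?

3

Union of T1, T4 = {Q0, Q4, Q5}.
Not covered: Q1, Q2, Q3 — 3 legs.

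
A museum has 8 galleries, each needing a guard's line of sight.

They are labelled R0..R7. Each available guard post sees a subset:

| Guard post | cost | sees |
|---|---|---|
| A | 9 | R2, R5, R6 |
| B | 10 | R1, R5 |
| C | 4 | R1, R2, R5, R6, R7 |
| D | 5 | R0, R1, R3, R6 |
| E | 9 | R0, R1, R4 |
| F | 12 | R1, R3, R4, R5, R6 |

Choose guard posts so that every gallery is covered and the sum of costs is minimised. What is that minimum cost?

18

C, D, E together cover every gallery (C ∪ D ∪ E = {R0, R1, R2, R3, R4, R5, R6, R7}); total cost 4 + 5 + 9 = 18.
No covering selection has total cost below 18.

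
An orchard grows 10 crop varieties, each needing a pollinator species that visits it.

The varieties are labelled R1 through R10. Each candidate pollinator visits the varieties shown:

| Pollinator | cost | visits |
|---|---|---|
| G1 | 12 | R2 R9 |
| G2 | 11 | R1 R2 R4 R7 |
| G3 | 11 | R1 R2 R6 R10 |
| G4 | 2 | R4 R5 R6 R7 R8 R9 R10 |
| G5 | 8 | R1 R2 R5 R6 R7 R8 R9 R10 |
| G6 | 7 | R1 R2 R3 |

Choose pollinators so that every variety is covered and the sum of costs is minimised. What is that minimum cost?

9

G4, G6 together cover every variety (G4 ∪ G6 = {R1, R2, R3, R4, R5, R6, R7, R8, R9, R10}); total cost 2 + 7 = 9.
No covering selection has total cost below 9.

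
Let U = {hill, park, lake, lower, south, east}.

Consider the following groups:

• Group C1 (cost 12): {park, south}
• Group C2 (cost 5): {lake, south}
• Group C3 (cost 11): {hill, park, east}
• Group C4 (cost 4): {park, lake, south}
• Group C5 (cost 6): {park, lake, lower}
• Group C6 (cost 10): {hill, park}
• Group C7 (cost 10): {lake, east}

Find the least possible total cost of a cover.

C3, C4, C5 together cover every item (C3 ∪ C4 ∪ C5 = {hill, park, lake, lower, south, east}); total cost 11 + 4 + 6 = 21.
No covering selection has total cost below 21.

21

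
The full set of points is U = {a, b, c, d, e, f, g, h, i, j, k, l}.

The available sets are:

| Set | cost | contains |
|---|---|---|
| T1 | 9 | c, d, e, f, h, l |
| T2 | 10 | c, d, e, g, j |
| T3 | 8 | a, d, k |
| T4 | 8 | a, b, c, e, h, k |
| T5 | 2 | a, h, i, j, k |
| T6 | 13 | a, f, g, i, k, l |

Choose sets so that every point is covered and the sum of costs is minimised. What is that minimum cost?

29

T1, T2, T4, T5 together cover every point (T1 ∪ T2 ∪ T4 ∪ T5 = {a, b, c, d, e, f, g, h, i, j, k, l}); total cost 9 + 10 + 8 + 2 = 29.
No covering selection has total cost below 29.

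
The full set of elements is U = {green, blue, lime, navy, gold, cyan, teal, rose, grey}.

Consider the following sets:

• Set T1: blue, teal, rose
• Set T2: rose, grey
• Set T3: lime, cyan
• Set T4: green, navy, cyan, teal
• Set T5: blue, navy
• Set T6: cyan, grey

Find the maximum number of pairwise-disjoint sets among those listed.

T2, T3, T5 are pairwise disjoint (T2={rose,grey}; T3={lime,cyan}; T5={blue,navy}).
Every remaining set overlaps one of these, and no 4 of the listed sets are pairwise disjoint, so 3 is the maximum.

3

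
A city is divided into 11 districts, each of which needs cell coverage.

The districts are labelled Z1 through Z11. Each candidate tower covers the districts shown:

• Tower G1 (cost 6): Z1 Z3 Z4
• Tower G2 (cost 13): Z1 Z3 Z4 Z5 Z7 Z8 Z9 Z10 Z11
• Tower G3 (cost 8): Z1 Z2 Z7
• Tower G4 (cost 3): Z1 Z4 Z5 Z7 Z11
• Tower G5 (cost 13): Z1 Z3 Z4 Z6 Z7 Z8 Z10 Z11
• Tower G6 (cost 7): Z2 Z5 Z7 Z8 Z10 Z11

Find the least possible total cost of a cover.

G2, G5, G6 together cover every district (G2 ∪ G5 ∪ G6 = {Z1, Z2, Z3, Z4, Z5, Z6, Z7, Z8, Z9, Z10, Z11}); total cost 13 + 13 + 7 = 33.
The greedy pick G4, G6, G1, G2, G5 costs 42; no covering selection beats 33.

33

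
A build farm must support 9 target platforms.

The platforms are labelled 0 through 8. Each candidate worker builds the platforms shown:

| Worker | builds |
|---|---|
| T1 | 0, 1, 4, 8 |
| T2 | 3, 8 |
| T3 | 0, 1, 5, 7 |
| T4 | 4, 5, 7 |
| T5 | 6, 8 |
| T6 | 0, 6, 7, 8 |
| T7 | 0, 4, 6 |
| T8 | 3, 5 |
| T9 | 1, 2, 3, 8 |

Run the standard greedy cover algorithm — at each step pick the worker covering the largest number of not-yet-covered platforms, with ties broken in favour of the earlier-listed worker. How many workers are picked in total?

Greedy: pick T1 (covers 4 new) → pick T3 (covers 2 new) → pick T9 (covers 2 new) → pick T5 (covers 1 new). Total picks: 4.
(The true minimum cover uses only 3 workers, so greedy is not optimal here.)

4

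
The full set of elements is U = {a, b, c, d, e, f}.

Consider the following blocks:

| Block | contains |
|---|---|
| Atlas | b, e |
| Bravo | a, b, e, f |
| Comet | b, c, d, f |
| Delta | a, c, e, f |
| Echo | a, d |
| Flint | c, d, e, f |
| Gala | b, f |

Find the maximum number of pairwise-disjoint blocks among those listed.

Atlas, Echo are pairwise disjoint (Atlas={b,e}; Echo={a,d}).
Every remaining block overlaps one of these, and no 3 of the listed blocks are pairwise disjoint, so 2 is the maximum.

2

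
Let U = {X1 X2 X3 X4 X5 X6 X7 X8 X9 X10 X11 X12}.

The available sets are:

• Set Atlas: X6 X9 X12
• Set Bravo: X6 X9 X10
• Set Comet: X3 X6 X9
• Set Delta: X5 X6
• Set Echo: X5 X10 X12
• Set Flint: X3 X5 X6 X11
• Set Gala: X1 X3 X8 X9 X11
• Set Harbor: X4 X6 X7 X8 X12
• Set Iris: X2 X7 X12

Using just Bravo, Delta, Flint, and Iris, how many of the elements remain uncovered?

3

Union of Bravo, Delta, Flint, Iris = {X2, X3, X5, X6, X7, X9, X10, X11, X12}.
Not covered: X1, X4, X8 — 3 elements.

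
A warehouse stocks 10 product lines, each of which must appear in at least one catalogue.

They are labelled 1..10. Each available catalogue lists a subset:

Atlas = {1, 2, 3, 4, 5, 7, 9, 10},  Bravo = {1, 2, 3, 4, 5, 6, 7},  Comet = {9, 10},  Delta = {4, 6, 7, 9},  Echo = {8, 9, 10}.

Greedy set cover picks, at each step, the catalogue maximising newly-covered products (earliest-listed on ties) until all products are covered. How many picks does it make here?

3

Greedy: pick Atlas (covers 8 new) → pick Bravo (covers 1 new) → pick Echo (covers 1 new). Total picks: 3.
(The true minimum cover uses only 2 catalogues, so greedy is not optimal here.)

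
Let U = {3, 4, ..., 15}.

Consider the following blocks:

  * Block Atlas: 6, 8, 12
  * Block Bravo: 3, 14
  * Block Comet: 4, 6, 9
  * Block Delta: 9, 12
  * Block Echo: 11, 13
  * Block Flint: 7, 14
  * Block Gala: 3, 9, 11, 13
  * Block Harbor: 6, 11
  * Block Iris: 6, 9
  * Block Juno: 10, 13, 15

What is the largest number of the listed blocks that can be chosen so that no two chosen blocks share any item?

Delta, Flint, Harbor, Juno are pairwise disjoint (Delta={9,12}; Flint={7,14}; Harbor={6,11}; Juno={10,13,15}).
Every remaining block overlaps one of these, and no 5 of the listed blocks are pairwise disjoint, so 4 is the maximum.

4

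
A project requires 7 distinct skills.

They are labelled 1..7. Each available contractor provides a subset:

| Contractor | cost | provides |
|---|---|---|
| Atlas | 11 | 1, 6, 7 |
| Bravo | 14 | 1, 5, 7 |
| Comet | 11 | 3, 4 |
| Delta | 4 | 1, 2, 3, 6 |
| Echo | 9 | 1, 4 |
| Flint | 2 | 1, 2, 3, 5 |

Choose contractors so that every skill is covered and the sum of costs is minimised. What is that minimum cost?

Atlas, Echo, Flint together cover every skill (Atlas ∪ Echo ∪ Flint = {1, 2, 3, 4, 5, 6, 7}); total cost 11 + 9 + 2 = 22.
The greedy pick Flint, Delta, Echo, Atlas costs 26; no covering selection beats 22.

22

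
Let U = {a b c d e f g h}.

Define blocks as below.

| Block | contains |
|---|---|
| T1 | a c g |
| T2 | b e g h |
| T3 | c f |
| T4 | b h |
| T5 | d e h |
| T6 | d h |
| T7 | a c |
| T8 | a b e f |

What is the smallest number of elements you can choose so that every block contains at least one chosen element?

The 3 elements {c, e, h} hit every block.
No choice of 2 elements meets every block, so 3 is the minimum.

3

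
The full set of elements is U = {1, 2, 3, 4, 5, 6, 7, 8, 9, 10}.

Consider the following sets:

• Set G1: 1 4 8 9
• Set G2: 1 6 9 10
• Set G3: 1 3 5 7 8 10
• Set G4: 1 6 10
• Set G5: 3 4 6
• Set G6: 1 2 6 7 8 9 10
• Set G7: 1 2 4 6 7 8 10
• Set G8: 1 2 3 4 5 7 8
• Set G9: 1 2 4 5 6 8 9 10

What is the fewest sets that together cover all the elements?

2

G6 and G8 together: G6 ∪ G8 = {1, 2, 3, 4, 5, 6, 7, 8, 9, 10} — every element is covered.
No single set has all 10 elements (the largest, G9, has 8), so 2 is optimal.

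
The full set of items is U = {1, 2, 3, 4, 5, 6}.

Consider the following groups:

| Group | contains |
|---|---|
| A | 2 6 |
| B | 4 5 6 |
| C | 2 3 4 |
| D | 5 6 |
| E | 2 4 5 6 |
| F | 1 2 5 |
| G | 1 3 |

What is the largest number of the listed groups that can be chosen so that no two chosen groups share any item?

2

B, G are pairwise disjoint (B={4,5,6}; G={1,3}).
Every remaining group overlaps one of these, and no 3 of the listed groups are pairwise disjoint, so 2 is the maximum.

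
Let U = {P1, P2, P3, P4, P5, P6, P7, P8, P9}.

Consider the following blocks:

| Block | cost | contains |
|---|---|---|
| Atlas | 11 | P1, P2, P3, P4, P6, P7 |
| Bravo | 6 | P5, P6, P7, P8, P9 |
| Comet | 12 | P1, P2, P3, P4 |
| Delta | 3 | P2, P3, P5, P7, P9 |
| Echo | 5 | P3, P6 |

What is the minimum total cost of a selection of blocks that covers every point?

17

Atlas, Bravo together cover every point (Atlas ∪ Bravo = {P1, P2, P3, P4, P5, P6, P7, P8, P9}); total cost 11 + 6 = 17.
The greedy pick Delta, Bravo, Atlas costs 20; no covering selection beats 17.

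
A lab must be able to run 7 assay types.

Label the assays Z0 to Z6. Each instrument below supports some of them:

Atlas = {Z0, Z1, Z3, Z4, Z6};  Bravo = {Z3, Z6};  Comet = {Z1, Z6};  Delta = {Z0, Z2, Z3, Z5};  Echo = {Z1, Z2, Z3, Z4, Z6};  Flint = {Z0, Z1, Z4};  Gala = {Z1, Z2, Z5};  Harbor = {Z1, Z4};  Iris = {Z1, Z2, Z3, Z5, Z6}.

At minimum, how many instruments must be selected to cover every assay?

Delta and Echo together: Delta ∪ Echo = {Z0, Z1, Z2, Z3, Z4, Z5, Z6} — every assay is covered.
No single instrument has all 7 assays (the largest, Atlas, has 5), so 2 is optimal.

2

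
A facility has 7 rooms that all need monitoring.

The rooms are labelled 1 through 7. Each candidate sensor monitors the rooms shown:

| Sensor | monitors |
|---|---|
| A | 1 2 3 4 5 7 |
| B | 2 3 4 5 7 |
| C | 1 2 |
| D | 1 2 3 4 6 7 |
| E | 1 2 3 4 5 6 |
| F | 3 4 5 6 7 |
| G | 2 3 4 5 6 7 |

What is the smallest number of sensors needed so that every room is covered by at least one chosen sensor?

Take {B, D}. Their union is {1, 2, 3, 4, 5, 6, 7}, which is all 7 rooms.
No single sensor has all 7 rooms (the largest, A, has 6), so 2 is optimal.

2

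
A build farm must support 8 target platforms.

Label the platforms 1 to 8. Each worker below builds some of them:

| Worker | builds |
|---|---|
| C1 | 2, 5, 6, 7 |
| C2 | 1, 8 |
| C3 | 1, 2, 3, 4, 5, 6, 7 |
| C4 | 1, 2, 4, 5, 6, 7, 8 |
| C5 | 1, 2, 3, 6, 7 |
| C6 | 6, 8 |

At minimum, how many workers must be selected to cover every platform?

C4 and C5 together: C4 ∪ C5 = {1, 2, 3, 4, 5, 6, 7, 8} — every platform is covered.
No single worker has all 8 platforms (the largest, C3, has 7), so 2 is optimal.

2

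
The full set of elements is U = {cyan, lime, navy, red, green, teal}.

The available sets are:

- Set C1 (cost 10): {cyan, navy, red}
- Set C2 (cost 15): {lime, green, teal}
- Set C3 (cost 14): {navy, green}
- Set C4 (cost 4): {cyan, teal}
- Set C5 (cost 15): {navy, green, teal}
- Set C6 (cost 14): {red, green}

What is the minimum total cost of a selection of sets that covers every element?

25

C1, C2 together cover every element (C1 ∪ C2 = {cyan, lime, navy, red, green, teal}); total cost 10 + 15 = 25.
The greedy pick C4, C1, C2 costs 29; no covering selection beats 25.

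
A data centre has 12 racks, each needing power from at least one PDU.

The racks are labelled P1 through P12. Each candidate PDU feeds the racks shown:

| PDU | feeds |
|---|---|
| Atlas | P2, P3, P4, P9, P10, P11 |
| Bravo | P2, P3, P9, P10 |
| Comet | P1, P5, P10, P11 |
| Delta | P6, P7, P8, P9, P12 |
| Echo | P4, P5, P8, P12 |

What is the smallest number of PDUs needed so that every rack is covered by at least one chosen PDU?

3

Take {Atlas, Comet, Delta}. Their union is {P1, P2, P3, P4, P5, P6, P7, P8, P9, P10, P11, P12}, which is all 12 racks.
Only Comet contains P1, so Comet is forced; the remaining 8 racks need at least 2 more PDUs (each remaining PDU adds at most 5) — so at least 3 PDUs are needed, and 3 is optimal.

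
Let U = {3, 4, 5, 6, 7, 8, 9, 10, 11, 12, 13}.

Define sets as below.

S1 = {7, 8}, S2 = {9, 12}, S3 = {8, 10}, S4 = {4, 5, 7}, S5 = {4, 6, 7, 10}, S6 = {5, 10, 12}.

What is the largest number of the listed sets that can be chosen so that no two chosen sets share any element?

S2, S3, S4 are pairwise disjoint (S2={9,12}; S3={8,10}; S4={4,5,7}).
Every remaining set overlaps one of these, and no 4 of the listed sets are pairwise disjoint, so 3 is the maximum.

3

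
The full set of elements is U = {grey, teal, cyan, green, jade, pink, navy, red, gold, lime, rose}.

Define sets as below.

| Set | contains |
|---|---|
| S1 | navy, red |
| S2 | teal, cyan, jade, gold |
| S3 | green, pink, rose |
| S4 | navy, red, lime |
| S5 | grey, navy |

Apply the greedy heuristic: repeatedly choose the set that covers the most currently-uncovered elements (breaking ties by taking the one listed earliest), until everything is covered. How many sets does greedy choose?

Greedy: pick S2 (covers 4 new) → pick S3 (covers 3 new) → pick S4 (covers 3 new) → pick S5 (covers 1 new). Total picks: 4.

4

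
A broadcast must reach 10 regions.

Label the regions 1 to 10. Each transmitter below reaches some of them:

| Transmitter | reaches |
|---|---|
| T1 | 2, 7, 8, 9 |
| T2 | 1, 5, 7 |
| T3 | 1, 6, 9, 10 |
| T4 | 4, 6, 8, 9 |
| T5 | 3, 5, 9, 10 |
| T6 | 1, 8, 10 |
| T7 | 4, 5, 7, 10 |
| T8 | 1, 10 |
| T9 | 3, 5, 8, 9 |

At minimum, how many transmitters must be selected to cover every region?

T1 and T3 and T7 and T9 together: T1 ∪ T3 ∪ T7 ∪ T9 = {1, 2, 3, 4, 5, 6, 7, 8, 9, 10} — every region is covered.
No 3 of the 9 transmitters cover everything (all 84 combinations miss at least one region), so 4 is optimal.

4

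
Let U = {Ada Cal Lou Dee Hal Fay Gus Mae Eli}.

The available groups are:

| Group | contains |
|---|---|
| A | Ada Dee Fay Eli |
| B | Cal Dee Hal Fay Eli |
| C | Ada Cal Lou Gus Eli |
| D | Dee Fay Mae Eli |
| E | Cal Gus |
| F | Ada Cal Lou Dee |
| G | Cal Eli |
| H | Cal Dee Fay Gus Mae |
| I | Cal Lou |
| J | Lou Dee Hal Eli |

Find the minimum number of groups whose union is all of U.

C and D and J together: C ∪ D ∪ J = {Ada, Cal, Lou, Dee, Hal, Fay, Gus, Mae, Eli} — every item is covered.
No 2 of the 10 groups cover everything (all 45 combinations miss at least one item), so 3 is optimal.

3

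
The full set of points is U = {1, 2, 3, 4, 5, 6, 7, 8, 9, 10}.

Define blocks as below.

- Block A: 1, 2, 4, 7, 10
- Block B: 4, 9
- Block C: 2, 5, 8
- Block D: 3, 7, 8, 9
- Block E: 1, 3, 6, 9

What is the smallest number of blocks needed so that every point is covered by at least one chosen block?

3

A and C and E together: A ∪ C ∪ E = {1, 2, 3, 4, 5, 6, 7, 8, 9, 10} — every point is covered.
Only C contains 5, so C is forced; the remaining 7 points need at least 2 more blocks (each remaining block adds at most 4) — so at least 3 blocks are needed, and 3 is optimal.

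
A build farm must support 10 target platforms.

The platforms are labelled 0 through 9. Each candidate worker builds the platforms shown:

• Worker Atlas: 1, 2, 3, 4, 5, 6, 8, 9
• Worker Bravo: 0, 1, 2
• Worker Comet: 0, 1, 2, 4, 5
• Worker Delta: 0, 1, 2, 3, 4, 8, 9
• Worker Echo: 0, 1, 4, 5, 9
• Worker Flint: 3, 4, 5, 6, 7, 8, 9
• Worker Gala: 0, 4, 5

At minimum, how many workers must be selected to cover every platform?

Delta and Flint together: Delta ∪ Flint = {0, 1, 2, 3, 4, 5, 6, 7, 8, 9} — every platform is covered.
No single worker has all 10 platforms (the largest, Atlas, has 8), so 2 is optimal.

2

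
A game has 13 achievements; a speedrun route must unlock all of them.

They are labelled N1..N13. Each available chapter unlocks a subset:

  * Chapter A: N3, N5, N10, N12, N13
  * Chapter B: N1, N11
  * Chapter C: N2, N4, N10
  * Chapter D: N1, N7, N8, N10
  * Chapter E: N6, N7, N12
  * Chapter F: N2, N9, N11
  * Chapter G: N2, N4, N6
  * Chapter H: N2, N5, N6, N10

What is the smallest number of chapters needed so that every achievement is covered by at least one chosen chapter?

4

A and D and F and G together: A ∪ D ∪ F ∪ G = {N1, N2, N3, N4, N5, N6, N7, N8, N9, N10, N11, N12, N13} — every achievement is covered.
Only A contains N3, so A is forced; the remaining 8 achievements need at least 3 more chapters (each remaining chapter adds at most 3) — so at least 4 chapters are needed, and 4 is optimal.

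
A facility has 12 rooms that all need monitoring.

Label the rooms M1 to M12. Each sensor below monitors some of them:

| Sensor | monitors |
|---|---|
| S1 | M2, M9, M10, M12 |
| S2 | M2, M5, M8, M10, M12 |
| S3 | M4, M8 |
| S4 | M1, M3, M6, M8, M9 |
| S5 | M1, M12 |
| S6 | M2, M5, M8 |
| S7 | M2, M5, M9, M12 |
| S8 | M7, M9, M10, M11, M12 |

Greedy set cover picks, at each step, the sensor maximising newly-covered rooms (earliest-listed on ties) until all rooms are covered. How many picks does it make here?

4

Greedy: pick S2 (covers 5 new) → pick S4 (covers 4 new) → pick S8 (covers 2 new) → pick S3 (covers 1 new). Total picks: 4.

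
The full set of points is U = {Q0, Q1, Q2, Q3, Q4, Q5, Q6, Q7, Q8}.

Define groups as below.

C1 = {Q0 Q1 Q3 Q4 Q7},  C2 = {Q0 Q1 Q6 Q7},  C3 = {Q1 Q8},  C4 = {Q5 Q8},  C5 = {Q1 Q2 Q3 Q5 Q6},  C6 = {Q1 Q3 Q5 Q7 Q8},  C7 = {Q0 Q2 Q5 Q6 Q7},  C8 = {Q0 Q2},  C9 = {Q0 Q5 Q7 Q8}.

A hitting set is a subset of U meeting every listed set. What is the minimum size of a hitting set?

3

H = {Q1, Q2, Q5} meets every group (each contains at least one member of H), and |H| = 3.
No choice of 2 points meets every group, so 3 is the minimum.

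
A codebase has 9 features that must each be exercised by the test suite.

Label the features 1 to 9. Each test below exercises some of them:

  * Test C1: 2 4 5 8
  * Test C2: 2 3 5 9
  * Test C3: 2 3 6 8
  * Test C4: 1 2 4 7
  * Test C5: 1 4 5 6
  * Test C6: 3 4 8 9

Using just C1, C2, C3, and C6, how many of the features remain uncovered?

Union of C1, C2, C3, C6 = {2, 3, 4, 5, 6, 8, 9}.
Not covered: 1, 7 — 2 features.

2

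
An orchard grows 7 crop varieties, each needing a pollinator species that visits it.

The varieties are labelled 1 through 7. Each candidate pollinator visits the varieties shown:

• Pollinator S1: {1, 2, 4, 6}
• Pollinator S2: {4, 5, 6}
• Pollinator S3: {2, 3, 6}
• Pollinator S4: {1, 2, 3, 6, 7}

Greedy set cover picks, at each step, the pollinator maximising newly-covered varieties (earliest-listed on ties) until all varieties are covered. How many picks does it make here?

2

Greedy: pick S4 (covers 5 new) → pick S2 (covers 2 new). Total picks: 2.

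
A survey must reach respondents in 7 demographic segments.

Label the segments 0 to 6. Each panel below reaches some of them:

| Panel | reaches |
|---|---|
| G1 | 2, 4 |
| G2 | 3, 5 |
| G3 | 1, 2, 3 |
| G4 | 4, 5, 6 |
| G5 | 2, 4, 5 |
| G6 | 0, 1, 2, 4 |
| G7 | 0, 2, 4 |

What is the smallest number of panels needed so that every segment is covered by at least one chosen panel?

3

Take {G3, G4, G7}. Their union is {0, 1, 2, 3, 4, 5, 6}, which is all 7 segments.
Only G4 contains 6, so G4 is forced; the remaining 4 segments need at least 2 more panels (each remaining panel adds at most 3) — so at least 3 panels are needed, and 3 is optimal.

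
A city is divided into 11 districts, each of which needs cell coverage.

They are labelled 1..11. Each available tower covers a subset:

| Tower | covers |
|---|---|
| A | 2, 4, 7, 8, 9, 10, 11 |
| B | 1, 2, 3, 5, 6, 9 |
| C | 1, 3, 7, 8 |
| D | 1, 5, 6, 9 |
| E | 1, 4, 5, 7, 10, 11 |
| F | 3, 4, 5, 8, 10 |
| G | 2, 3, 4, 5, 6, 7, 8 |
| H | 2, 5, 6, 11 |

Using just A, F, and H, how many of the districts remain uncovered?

Union of A, F, H = {2, 3, 4, 5, 6, 7, 8, 9, 10, 11}.
Not covered: 1 — 1 district.

1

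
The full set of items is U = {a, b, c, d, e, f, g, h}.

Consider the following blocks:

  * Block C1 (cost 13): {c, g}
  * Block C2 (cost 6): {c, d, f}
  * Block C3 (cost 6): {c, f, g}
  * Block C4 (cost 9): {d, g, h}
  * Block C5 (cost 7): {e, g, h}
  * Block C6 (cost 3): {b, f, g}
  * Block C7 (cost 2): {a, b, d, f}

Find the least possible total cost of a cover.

15

C3, C5, C7 together cover every item (C3 ∪ C5 ∪ C7 = {a, b, c, d, e, f, g, h}); total cost 6 + 7 + 2 = 15.
No covering selection has total cost below 15.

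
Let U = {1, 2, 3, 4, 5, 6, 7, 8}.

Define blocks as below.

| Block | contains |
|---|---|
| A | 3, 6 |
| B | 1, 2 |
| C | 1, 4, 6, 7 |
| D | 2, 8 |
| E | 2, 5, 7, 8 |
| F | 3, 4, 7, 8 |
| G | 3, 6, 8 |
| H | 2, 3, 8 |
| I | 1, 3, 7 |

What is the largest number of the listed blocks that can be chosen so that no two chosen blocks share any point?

2

C, D are pairwise disjoint (C={1,4,6,7}; D={2,8}).
Every remaining block overlaps one of these, and no 3 of the listed blocks are pairwise disjoint, so 2 is the maximum.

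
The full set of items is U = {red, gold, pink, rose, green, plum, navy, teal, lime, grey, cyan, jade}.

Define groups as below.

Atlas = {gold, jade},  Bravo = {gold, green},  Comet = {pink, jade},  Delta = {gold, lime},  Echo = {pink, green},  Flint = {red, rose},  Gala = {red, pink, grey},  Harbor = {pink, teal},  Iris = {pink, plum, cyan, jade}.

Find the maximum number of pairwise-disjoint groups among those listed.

Bravo, Comet, Flint are pairwise disjoint (Bravo={gold,green}; Comet={pink,jade}; Flint={red,rose}).
Every remaining group overlaps one of these, and no 4 of the listed groups are pairwise disjoint, so 3 is the maximum.

3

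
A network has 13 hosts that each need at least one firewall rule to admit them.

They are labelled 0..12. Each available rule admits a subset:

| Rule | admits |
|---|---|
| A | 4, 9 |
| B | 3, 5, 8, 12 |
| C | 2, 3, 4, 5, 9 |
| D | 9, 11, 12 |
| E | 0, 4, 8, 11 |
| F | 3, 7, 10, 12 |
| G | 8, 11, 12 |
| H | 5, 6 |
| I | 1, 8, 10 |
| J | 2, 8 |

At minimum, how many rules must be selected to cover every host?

5

Take {C, E, F, H, I}. Their union is {0, 1, 2, 3, 4, 5, 6, 7, 8, 9, 10, 11, 12}, which is all 13 hosts.
No 4 of the 10 rules cover everything (all 210 combinations miss at least one host), so 5 is optimal.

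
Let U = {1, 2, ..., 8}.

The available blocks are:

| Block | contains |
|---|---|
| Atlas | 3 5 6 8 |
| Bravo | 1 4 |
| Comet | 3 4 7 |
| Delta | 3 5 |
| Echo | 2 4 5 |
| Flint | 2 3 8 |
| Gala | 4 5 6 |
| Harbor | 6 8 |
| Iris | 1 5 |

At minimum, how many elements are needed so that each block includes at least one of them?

3

Take H = {4, 5, 8}. Each listed block contains at least one of these, so H is a hitting set of size 3.
The blocks Comet, Harbor, Iris are pairwise disjoint, so any hitting set needs a separate element for each — at least 3. Hence 3 is optimal.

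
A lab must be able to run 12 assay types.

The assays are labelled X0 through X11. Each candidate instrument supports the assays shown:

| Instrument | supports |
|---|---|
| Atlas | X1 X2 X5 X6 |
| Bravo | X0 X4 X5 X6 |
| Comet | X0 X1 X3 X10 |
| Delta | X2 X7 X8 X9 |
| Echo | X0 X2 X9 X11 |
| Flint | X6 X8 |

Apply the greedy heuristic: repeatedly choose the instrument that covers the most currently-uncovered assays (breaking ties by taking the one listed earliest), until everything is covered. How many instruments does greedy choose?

5

Greedy: pick Atlas (covers 4 new) → pick Comet (covers 3 new) → pick Delta (covers 3 new) → pick Bravo (covers 1 new) → pick Echo (covers 1 new). Total picks: 5.
(The true minimum cover uses only 4 instruments, so greedy is not optimal here.)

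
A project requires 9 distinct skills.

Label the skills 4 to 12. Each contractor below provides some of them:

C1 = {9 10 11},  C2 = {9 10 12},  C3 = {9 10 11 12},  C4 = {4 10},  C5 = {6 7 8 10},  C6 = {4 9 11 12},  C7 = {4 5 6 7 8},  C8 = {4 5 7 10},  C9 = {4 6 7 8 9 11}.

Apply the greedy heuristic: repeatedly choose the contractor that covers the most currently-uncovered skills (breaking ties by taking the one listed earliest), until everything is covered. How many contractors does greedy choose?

Greedy: pick C9 (covers 6 new) → pick C2 (covers 2 new) → pick C7 (covers 1 new). Total picks: 3.
(The true minimum cover uses only 2 contractors, so greedy is not optimal here.)

3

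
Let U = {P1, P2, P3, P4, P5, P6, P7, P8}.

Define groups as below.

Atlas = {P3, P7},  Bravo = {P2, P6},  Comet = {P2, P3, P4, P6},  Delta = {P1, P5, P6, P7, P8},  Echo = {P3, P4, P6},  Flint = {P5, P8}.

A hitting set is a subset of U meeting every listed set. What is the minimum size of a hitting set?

The 3 elements {P2, P3, P8} hit every group.
The groups Atlas, Bravo, Flint are pairwise disjoint, so any hitting set needs a separate element for each — at least 3. Hence 3 is optimal.

3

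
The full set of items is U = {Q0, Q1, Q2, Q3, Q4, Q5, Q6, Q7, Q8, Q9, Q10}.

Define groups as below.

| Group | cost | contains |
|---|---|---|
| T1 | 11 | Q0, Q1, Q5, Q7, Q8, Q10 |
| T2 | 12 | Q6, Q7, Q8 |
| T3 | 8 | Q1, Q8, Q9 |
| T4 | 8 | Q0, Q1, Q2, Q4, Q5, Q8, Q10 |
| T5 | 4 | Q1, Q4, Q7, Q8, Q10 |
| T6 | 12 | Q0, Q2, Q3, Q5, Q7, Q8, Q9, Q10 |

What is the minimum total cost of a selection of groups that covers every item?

T2, T5, T6 together cover every item (T2 ∪ T5 ∪ T6 = {Q0, Q1, Q2, Q3, Q4, Q5, Q6, Q7, Q8, Q9, Q10}); total cost 12 + 4 + 12 = 28.
No covering selection has total cost below 28.

28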